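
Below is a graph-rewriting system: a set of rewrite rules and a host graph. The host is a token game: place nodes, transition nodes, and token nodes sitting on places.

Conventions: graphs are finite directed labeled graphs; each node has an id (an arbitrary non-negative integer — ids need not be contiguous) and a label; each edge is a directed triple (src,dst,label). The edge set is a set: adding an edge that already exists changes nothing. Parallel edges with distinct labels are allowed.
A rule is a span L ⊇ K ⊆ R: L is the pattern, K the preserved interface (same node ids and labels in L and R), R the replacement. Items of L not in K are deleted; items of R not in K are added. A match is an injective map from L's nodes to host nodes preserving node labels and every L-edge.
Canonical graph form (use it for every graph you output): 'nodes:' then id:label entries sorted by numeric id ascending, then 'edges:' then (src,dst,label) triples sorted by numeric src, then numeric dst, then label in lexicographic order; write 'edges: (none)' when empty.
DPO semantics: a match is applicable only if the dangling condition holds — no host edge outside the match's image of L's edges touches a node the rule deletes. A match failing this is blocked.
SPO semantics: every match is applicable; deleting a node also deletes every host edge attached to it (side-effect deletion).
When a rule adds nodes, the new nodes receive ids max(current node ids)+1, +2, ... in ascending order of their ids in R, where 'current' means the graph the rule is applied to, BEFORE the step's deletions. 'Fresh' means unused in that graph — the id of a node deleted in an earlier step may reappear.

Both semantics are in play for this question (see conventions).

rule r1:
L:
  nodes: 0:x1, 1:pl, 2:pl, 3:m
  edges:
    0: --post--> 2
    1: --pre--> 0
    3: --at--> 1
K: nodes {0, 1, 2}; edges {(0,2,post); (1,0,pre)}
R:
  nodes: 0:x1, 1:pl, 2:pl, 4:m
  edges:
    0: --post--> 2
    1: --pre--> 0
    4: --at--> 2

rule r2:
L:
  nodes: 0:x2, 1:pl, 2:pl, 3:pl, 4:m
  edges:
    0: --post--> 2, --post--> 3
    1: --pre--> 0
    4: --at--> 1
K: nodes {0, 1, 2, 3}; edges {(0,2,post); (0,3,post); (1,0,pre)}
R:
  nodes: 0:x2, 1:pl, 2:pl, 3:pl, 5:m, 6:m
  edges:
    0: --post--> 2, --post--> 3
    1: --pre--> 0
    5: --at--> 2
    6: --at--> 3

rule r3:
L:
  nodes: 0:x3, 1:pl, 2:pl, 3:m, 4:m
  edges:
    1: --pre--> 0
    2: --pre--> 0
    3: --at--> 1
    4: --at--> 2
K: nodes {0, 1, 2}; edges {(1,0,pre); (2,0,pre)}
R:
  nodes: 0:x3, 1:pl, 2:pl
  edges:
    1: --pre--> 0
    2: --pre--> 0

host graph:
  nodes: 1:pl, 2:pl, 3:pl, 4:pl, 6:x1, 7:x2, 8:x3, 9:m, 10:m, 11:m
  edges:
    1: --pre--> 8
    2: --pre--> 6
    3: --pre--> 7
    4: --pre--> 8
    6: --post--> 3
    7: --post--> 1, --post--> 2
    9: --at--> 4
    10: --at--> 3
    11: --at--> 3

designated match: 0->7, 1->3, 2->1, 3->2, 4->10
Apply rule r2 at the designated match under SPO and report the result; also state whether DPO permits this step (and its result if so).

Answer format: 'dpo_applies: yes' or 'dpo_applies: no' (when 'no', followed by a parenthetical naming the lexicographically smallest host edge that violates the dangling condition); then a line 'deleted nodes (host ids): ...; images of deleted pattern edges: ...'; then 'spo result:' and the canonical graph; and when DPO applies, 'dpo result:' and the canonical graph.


dpo_applies: yes
deleted nodes (host ids): 10; images of deleted pattern edges: (10,3,at)
spo result:
nodes: 1:pl, 2:pl, 3:pl, 4:pl, 6:x1, 7:x2, 8:x3, 9:m, 11:m, 12:m, 13:m
edges: (1,8,pre); (2,6,pre); (3,7,pre); (4,8,pre); (6,3,post); (7,1,post); (7,2,post); (9,4,at); (11,3,at); (12,1,at); (13,2,at)
dpo result:
nodes: 1:pl, 2:pl, 3:pl, 4:pl, 6:x1, 7:x2, 8:x3, 9:m, 11:m, 12:m, 13:m
edges: (1,8,pre); (2,6,pre); (3,7,pre); (4,8,pre); (6,3,post); (7,1,post); (7,2,post); (9,4,at); (11,3,at); (12,1,at); (13,2,at)


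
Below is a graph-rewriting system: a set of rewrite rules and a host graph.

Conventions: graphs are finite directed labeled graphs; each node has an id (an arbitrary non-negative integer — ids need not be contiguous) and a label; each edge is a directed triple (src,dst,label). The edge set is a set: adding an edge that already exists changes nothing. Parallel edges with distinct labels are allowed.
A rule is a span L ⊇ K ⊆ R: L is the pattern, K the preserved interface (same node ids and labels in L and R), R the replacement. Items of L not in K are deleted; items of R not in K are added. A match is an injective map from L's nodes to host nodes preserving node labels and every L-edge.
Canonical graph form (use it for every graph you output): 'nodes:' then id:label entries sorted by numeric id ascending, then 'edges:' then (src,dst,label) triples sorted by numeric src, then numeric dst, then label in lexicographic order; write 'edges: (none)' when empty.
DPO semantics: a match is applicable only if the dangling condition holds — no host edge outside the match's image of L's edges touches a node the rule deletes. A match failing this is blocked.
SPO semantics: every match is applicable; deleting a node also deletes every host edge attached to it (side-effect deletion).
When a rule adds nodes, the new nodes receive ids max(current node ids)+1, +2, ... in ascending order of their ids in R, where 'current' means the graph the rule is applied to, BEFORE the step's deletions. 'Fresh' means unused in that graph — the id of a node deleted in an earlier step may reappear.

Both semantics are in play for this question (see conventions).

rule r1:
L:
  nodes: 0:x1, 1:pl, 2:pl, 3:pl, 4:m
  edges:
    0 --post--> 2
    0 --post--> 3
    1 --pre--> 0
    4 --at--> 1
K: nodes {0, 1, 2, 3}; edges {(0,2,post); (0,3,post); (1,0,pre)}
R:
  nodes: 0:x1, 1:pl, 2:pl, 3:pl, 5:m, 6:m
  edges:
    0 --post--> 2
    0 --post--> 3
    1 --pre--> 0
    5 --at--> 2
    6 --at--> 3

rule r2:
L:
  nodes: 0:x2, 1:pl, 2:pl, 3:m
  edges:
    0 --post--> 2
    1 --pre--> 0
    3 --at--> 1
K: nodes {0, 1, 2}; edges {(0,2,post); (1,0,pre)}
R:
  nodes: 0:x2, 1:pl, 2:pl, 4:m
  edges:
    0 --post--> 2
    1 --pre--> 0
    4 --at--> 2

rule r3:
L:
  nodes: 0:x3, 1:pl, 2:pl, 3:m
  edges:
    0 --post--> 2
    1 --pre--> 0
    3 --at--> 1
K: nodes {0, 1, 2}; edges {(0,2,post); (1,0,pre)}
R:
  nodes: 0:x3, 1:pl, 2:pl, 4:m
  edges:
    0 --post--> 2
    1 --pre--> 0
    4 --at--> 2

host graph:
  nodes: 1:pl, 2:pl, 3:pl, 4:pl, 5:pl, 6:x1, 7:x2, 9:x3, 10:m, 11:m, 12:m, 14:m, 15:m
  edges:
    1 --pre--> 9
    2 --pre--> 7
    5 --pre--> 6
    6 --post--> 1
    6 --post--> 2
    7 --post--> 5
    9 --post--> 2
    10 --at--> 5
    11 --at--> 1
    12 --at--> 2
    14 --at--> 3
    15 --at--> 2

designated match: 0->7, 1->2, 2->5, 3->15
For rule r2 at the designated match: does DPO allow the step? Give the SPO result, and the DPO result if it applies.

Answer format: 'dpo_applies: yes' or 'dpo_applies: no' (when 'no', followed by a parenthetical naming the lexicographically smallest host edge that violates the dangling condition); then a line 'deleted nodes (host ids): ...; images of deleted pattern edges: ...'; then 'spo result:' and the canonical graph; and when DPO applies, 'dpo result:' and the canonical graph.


dpo_applies: yes
deleted nodes (host ids): 15; images of deleted pattern edges: (15,2,at)
spo result:
nodes: 1:pl, 2:pl, 3:pl, 4:pl, 5:pl, 6:x1, 7:x2, 9:x3, 10:m, 11:m, 12:m, 14:m, 16:m
edges: (1,9,pre); (2,7,pre); (5,6,pre); (6,1,post); (6,2,post); (7,5,post); (9,2,post); (10,5,at); (11,1,at); (12,2,at); (14,3,at); (16,5,at)
dpo result:
nodes: 1:pl, 2:pl, 3:pl, 4:pl, 5:pl, 6:x1, 7:x2, 9:x3, 10:m, 11:m, 12:m, 14:m, 16:m
edges: (1,9,pre); (2,7,pre); (5,6,pre); (6,1,post); (6,2,post); (7,5,post); (9,2,post); (10,5,at); (11,1,at); (12,2,at); (14,3,at); (16,5,at)


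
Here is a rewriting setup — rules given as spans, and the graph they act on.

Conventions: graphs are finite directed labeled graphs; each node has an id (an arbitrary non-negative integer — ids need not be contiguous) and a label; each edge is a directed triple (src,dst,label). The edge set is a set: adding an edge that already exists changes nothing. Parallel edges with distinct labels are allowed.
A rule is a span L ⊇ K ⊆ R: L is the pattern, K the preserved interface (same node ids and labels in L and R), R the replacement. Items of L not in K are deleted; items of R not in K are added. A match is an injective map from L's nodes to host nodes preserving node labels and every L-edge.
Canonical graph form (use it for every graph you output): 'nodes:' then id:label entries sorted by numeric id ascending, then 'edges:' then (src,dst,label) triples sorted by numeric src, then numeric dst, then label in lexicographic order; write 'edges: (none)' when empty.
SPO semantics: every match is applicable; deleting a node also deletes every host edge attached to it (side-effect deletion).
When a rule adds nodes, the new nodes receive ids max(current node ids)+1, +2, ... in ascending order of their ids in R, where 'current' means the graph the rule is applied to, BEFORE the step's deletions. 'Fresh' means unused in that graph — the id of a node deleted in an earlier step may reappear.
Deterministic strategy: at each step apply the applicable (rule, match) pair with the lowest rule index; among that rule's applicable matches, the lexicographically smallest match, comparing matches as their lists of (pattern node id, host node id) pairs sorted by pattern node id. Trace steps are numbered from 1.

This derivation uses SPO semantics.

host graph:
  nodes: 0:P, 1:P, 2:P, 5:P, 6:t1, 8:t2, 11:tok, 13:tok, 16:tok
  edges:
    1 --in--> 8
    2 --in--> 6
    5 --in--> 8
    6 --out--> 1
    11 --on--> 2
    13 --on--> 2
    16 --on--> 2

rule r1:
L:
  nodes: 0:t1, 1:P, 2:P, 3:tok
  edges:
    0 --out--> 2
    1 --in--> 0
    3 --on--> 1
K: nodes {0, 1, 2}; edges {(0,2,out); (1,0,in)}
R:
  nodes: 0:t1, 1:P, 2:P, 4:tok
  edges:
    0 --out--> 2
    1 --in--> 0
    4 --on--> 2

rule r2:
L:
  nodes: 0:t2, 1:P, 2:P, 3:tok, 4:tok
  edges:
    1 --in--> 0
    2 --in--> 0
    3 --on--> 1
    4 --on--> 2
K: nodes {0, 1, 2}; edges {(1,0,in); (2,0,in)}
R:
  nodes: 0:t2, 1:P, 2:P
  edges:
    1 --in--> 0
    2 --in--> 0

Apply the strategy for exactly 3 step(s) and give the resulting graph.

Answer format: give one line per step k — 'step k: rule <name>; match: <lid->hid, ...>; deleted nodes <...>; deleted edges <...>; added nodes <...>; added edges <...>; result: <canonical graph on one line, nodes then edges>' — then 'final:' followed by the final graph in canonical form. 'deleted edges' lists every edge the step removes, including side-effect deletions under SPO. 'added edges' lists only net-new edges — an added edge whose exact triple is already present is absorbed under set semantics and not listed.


step 1: rule r1; match: 0->6, 1->2, 2->1, 3->11; deleted nodes 11; deleted edges (11,2,on); added nodes 17; added edges (17,1,on); result: nodes: 0:P, 1:P, 2:P, 5:P, 6:t1, 8:t2, 13:tok, 16:tok, 17:tok edges: (1,8,in); (2,6,in); (5,8,in); (6,1,out); (13,2,on); (16,2,on); (17,1,on)
step 2: rule r1; match: 0->6, 1->2, 2->1, 3->13; deleted nodes 13; deleted edges (13,2,on); added nodes 18; added edges (18,1,on); result: nodes: 0:P, 1:P, 2:P, 5:P, 6:t1, 8:t2, 16:tok, 17:tok, 18:tok edges: (1,8,in); (2,6,in); (5,8,in); (6,1,out); (16,2,on); (17,1,on); (18,1,on)
step 3: rule r1; match: 0->6, 1->2, 2->1, 3->16; deleted nodes 16; deleted edges (16,2,on); added nodes 19; added edges (19,1,on); result: nodes: 0:P, 1:P, 2:P, 5:P, 6:t1, 8:t2, 17:tok, 18:tok, 19:tok edges: (1,8,in); (2,6,in); (5,8,in); (6,1,out); (17,1,on); (18,1,on); (19,1,on)
final:
nodes: 0:P, 1:P, 2:P, 5:P, 6:t1, 8:t2, 17:tok, 18:tok, 19:tok
edges: (1,8,in); (2,6,in); (5,8,in); (6,1,out); (17,1,on); (18,1,on); (19,1,on)


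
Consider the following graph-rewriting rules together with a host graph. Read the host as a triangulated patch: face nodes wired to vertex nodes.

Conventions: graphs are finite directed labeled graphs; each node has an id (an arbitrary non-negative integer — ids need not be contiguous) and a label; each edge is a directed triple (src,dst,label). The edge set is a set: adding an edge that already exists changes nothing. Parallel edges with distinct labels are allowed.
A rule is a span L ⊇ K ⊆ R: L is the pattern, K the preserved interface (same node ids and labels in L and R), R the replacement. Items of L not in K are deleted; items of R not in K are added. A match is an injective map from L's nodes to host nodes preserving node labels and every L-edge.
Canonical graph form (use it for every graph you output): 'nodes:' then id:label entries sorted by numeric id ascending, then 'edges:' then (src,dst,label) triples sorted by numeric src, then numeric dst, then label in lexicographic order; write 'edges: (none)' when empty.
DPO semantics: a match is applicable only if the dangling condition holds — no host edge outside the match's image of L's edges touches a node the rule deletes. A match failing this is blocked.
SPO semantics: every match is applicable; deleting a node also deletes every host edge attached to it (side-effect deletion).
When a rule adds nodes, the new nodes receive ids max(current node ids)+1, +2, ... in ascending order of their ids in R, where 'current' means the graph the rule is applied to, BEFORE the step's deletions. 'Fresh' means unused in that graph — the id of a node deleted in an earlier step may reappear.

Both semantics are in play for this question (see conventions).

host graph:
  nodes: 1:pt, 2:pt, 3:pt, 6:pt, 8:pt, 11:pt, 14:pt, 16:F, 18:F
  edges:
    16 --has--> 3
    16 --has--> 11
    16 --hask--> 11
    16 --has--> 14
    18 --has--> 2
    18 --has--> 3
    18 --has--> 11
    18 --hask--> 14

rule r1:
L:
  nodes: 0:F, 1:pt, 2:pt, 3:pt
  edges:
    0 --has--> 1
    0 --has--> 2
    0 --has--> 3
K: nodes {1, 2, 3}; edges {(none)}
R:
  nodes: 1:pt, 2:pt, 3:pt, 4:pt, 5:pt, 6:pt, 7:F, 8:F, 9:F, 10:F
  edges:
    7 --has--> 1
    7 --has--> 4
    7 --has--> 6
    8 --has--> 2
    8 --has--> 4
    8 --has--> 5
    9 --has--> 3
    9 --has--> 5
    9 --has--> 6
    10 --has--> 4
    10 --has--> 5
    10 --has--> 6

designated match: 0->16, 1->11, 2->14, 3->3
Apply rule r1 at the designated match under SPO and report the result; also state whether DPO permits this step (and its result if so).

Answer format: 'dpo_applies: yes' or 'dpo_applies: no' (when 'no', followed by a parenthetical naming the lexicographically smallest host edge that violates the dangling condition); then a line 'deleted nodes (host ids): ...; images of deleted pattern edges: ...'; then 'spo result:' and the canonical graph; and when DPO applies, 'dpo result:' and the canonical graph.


dpo_applies: no
(the rule deletes node 16, which keeps host edge (16,11,hask) outside the match image — the dangling condition fails, DPO blocks; SPO proceeds and side-deletes such edges)
deleted nodes (host ids): 16; images of deleted pattern edges: (16,3,has); (16,11,has); (16,14,has)
spo result:
nodes: 1:pt, 2:pt, 3:pt, 6:pt, 8:pt, 11:pt, 14:pt, 18:F, 19:pt, 20:pt, 21:pt, 22:F, 23:F, 24:F, 25:F
edges: (18,2,has); (18,3,has); (18,11,has); (18,14,hask); (22,11,has); (22,19,has); (22,21,has); (23,14,has); (23,19,has); (23,20,has); (24,3,has); (24,20,has); (24,21,has); (25,19,has); (25,20,has); (25,21,has)


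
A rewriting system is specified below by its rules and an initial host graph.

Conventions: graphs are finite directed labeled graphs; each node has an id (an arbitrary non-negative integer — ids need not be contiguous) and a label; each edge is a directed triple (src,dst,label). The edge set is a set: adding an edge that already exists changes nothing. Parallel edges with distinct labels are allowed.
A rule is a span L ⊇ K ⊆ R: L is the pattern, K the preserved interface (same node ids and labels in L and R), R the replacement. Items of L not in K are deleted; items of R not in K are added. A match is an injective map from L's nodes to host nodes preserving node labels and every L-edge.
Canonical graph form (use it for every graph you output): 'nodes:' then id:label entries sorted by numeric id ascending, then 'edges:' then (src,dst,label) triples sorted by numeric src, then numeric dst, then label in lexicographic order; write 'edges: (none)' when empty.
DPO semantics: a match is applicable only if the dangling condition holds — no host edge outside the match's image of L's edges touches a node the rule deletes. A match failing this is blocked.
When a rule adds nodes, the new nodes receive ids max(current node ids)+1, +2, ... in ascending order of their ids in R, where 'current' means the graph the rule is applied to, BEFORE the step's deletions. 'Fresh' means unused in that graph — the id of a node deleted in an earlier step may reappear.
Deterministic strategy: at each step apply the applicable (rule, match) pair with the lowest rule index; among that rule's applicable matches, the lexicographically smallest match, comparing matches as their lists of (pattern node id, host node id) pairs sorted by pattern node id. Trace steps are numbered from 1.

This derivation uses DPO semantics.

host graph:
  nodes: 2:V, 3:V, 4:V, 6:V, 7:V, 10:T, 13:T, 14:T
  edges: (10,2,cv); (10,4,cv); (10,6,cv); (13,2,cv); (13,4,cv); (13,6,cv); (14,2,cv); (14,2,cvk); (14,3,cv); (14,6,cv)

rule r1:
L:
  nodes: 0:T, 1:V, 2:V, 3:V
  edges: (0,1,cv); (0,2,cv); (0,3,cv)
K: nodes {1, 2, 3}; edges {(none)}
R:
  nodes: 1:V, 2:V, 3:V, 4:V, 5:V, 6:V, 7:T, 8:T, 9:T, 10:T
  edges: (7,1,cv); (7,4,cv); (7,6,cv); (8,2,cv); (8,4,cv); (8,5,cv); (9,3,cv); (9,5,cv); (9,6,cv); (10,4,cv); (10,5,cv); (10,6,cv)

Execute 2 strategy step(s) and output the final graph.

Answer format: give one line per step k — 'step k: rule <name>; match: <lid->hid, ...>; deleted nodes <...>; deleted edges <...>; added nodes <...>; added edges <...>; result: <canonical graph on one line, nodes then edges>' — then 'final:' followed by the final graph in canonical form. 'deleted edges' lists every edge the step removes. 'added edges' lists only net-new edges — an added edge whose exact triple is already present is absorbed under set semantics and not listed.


step 1: rule r1; match: 0->10, 1->2, 2->4, 3->6; deleted nodes 10; deleted edges (10,2,cv); (10,4,cv); (10,6,cv); added nodes 15, 16, 17, 18, 19, 20, 21; added edges (18,2,cv); (18,15,cv); (18,17,cv); (19,4,cv); (19,15,cv); (19,16,cv); (20,6,cv); (20,16,cv); (20,17,cv); (21,15,cv); (21,16,cv); (21,17,cv); result: nodes: 2:V, 3:V, 4:V, 6:V, 7:V, 13:T, 14:T, 15:V, 16:V, 17:V, 18:T, 19:T, 20:T, 21:T edges: (13,2,cv); (13,4,cv); (13,6,cv); (14,2,cv); (14,2,cvk); (14,3,cv); (14,6,cv); (18,2,cv); (18,15,cv); (18,17,cv); (19,4,cv); (19,15,cv); (19,16,cv); (20,6,cv); (20,16,cv); (20,17,cv); (21,15,cv); (21,16,cv); (21,17,cv)
step 2: rule r1; match: 0->13, 1->2, 2->4, 3->6; deleted nodes 13; deleted edges (13,2,cv); (13,4,cv); (13,6,cv); added nodes 22, 23, 24, 25, 26, 27, 28; added edges (25,2,cv); (25,22,cv); (25,24,cv); (26,4,cv); (26,22,cv); (26,23,cv); (27,6,cv); (27,23,cv); (27,24,cv); (28,22,cv); (28,23,cv); (28,24,cv); result: nodes: 2:V, 3:V, 4:V, 6:V, 7:V, 14:T, 15:V, 16:V, 17:V, 18:T, 19:T, 20:T, 21:T, 22:V, 23:V, 24:V, 25:T, 26:T, 27:T, 28:T edges: (14,2,cv); (14,2,cvk); (14,3,cv); (14,6,cv); (18,2,cv); (18,15,cv); (18,17,cv); (19,4,cv); (19,15,cv); (19,16,cv); (20,6,cv); (20,16,cv); (20,17,cv); (21,15,cv); (21,16,cv); (21,17,cv); (25,2,cv); (25,22,cv); (25,24,cv); (26,4,cv); (26,22,cv); (26,23,cv); (27,6,cv); (27,23,cv); (27,24,cv); (28,22,cv); (28,23,cv); (28,24,cv)
final:
nodes: 2:V, 3:V, 4:V, 6:V, 7:V, 14:T, 15:V, 16:V, 17:V, 18:T, 19:T, 20:T, 21:T, 22:V, 23:V, 24:V, 25:T, 26:T, 27:T, 28:T
edges: (14,2,cv); (14,2,cvk); (14,3,cv); (14,6,cv); (18,2,cv); (18,15,cv); (18,17,cv); (19,4,cv); (19,15,cv); (19,16,cv); (20,6,cv); (20,16,cv); (20,17,cv); (21,15,cv); (21,16,cv); (21,17,cv); (25,2,cv); (25,22,cv); (25,24,cv); (26,4,cv); (26,22,cv); (26,23,cv); (27,6,cv); (27,23,cv); (27,24,cv); (28,22,cv); (28,23,cv); (28,24,cv)


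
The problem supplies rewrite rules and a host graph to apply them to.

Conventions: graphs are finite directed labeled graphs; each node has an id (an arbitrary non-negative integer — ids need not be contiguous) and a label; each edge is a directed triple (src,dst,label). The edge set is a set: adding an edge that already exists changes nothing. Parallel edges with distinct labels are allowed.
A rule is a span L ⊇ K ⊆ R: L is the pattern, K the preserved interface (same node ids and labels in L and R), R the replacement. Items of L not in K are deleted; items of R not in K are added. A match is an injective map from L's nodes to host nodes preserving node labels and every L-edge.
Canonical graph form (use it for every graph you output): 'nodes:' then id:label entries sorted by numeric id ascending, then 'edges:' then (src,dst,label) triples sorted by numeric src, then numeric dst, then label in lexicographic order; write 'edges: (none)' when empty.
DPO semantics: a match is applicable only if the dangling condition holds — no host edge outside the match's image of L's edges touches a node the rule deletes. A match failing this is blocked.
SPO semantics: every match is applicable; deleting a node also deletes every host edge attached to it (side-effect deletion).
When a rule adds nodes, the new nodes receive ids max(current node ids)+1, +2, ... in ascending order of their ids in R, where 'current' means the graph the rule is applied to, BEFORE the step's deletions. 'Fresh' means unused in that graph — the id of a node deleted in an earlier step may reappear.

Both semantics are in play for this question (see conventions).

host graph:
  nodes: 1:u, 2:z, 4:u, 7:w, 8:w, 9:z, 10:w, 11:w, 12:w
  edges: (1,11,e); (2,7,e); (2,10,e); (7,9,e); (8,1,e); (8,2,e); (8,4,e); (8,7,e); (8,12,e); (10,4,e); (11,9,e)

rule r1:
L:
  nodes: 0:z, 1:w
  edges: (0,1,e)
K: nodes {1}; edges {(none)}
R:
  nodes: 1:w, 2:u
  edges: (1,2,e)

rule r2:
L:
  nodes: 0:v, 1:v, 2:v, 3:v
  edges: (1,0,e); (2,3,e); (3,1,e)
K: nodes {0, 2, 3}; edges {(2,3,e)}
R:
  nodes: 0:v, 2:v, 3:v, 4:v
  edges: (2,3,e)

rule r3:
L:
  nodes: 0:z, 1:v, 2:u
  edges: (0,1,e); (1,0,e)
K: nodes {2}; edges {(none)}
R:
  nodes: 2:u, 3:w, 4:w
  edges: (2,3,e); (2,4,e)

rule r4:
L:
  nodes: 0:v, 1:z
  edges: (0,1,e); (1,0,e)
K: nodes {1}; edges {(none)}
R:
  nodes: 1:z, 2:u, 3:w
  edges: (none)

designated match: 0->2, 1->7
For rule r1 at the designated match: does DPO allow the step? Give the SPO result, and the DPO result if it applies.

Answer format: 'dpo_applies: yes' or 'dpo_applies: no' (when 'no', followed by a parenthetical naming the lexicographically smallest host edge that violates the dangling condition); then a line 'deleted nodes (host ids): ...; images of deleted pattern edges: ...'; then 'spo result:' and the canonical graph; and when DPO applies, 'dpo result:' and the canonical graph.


dpo_applies: no
(the rule deletes node 2, which keeps host edge (2,10,e) outside the match image — the dangling condition fails, DPO blocks; SPO proceeds and side-deletes such edges)
deleted nodes (host ids): 2; images of deleted pattern edges: (2,7,e)
spo result:
nodes: 1:u, 4:u, 7:w, 8:w, 9:z, 10:w, 11:w, 12:w, 13:u
edges: (1,11,e); (7,9,e); (7,13,e); (8,1,e); (8,4,e); (8,7,e); (8,12,e); (10,4,e); (11,9,e)


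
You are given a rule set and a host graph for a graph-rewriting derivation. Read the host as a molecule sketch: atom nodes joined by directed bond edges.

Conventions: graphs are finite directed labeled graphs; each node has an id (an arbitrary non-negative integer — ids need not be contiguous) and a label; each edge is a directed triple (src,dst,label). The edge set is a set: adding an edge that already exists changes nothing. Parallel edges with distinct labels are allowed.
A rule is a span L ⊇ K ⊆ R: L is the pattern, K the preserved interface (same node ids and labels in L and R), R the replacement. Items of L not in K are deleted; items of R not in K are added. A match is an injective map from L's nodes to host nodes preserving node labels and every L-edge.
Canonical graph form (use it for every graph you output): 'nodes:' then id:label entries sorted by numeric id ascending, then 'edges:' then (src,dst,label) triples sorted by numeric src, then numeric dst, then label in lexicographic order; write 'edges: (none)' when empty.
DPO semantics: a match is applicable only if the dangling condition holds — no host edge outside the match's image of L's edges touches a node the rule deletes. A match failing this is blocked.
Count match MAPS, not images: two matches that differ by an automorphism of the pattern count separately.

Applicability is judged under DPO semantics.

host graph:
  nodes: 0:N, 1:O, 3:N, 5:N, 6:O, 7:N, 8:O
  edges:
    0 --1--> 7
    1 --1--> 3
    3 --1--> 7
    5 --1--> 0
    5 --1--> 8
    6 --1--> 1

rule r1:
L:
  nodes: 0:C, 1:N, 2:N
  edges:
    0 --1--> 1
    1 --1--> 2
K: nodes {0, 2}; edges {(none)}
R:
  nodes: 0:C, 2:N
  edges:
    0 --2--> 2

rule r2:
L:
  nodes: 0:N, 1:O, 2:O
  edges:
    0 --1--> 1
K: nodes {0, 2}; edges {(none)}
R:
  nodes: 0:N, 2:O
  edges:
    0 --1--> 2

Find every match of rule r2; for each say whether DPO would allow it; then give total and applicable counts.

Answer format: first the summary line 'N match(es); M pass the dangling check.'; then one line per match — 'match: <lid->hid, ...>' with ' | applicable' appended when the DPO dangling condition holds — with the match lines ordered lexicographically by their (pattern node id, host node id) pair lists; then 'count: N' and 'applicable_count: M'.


2 match(es); 2 pass the dangling check.
match: 0->5, 1->8, 2->1 | applicable
match: 0->5, 1->8, 2->6 | applicable
count: 2
applicable_count: 2


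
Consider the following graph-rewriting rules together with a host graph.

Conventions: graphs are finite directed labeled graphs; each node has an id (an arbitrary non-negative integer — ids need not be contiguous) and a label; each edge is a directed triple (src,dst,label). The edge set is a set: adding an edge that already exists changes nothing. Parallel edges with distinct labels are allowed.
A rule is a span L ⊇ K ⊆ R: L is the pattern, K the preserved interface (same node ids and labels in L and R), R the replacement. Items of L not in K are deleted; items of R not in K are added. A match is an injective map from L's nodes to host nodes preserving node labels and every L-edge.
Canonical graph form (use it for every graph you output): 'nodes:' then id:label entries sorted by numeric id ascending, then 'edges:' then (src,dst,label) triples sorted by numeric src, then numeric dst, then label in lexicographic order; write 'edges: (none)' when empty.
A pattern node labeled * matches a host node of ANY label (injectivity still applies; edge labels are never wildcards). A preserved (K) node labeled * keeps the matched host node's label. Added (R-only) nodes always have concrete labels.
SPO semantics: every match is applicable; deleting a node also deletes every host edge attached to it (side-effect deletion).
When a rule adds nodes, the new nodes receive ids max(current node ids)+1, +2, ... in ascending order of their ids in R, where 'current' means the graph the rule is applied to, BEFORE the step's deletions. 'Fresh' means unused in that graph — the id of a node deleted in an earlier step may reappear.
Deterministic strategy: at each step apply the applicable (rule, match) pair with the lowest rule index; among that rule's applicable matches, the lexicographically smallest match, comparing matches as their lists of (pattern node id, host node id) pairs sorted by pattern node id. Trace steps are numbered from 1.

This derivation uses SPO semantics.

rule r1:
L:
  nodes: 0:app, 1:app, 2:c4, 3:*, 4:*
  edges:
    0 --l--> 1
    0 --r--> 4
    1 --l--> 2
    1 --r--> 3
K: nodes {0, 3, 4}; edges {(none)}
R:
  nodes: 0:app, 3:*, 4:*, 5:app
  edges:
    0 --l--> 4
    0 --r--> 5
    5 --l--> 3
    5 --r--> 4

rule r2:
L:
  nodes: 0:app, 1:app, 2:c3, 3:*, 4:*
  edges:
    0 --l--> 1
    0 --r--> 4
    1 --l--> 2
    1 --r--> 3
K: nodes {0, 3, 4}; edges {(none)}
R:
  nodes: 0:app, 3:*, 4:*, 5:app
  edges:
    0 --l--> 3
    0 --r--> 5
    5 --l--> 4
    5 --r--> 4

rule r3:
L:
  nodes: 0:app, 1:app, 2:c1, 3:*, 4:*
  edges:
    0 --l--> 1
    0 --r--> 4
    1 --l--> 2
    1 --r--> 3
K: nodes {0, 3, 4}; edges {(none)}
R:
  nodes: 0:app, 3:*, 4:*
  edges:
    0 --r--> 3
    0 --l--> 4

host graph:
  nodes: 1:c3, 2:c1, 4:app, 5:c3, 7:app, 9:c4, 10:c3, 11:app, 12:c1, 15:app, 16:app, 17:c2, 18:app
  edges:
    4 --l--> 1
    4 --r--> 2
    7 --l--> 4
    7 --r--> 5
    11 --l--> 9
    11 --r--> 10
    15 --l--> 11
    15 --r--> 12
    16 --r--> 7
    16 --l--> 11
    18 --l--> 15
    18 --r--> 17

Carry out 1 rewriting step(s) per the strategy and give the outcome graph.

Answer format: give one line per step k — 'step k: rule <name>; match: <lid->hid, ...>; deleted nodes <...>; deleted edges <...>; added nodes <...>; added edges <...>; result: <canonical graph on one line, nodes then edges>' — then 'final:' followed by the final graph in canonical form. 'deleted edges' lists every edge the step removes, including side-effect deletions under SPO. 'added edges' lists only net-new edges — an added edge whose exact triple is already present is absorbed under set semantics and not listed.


step 1: rule r1; match: 0->15, 1->11, 2->9, 3->10, 4->12; deleted nodes 9, 11; deleted edges (11,9,l); (11,10,r); (15,11,l); (15,12,r); (16,11,l); added nodes 19; added edges (15,12,l); (15,19,r); (19,10,l); (19,12,r); result: nodes: 1:c3, 2:c1, 4:app, 5:c3, 7:app, 10:c3, 12:c1, 15:app, 16:app, 17:c2, 18:app, 19:app edges: (4,1,l); (4,2,r); (7,4,l); (7,5,r); (15,12,l); (15,19,r); (16,7,r); (18,15,l); (18,17,r); (19,10,l); (19,12,r)
final:
nodes: 1:c3, 2:c1, 4:app, 5:c3, 7:app, 10:c3, 12:c1, 15:app, 16:app, 17:c2, 18:app, 19:app
edges: (4,1,l); (4,2,r); (7,4,l); (7,5,r); (15,12,l); (15,19,r); (16,7,r); (18,15,l); (18,17,r); (19,10,l); (19,12,r)


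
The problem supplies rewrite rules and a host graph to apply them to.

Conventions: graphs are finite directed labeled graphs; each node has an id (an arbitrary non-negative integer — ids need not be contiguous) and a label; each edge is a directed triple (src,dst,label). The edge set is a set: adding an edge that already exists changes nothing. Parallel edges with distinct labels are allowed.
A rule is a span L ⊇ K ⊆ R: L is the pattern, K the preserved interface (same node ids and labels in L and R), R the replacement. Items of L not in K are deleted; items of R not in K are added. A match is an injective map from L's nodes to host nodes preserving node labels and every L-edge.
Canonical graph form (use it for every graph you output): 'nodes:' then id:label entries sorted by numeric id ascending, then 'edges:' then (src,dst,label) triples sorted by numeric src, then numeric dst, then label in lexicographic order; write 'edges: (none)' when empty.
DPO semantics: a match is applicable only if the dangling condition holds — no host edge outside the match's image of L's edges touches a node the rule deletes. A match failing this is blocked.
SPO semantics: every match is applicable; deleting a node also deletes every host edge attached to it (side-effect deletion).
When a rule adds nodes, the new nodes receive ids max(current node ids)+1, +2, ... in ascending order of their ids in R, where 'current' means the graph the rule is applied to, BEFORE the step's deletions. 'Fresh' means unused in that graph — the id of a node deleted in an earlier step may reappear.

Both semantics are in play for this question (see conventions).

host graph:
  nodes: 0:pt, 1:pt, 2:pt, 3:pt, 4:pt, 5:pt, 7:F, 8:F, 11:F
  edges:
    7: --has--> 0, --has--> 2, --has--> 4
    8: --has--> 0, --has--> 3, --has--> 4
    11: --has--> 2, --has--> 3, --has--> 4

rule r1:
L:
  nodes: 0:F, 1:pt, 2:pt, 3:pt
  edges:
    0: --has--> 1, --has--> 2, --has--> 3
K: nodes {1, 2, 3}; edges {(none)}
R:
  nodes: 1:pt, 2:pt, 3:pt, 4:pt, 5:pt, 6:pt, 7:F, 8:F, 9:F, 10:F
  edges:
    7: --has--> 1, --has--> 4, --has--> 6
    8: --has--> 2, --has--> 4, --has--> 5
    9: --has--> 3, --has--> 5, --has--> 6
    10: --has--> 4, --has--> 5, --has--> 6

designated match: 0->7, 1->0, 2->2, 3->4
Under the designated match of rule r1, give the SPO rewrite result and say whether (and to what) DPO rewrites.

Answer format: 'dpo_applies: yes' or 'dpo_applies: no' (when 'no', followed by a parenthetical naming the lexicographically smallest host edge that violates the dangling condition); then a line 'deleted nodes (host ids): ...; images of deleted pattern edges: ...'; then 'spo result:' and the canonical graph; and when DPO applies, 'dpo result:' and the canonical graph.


dpo_applies: yes
deleted nodes (host ids): 7; images of deleted pattern edges: (7,0,has); (7,2,has); (7,4,has)
spo result:
nodes: 0:pt, 1:pt, 2:pt, 3:pt, 4:pt, 5:pt, 8:F, 11:F, 12:pt, 13:pt, 14:pt, 15:F, 16:F, 17:F, 18:F
edges: (8,0,has); (8,3,has); (8,4,has); (11,2,has); (11,3,has); (11,4,has); (15,0,has); (15,12,has); (15,14,has); (16,2,has); (16,12,has); (16,13,has); (17,4,has); (17,13,has); (17,14,has); (18,12,has); (18,13,has); (18,14,has)
dpo result:
nodes: 0:pt, 1:pt, 2:pt, 3:pt, 4:pt, 5:pt, 8:F, 11:F, 12:pt, 13:pt, 14:pt, 15:F, 16:F, 17:F, 18:F
edges: (8,0,has); (8,3,has); (8,4,has); (11,2,has); (11,3,has); (11,4,has); (15,0,has); (15,12,has); (15,14,has); (16,2,has); (16,12,has); (16,13,has); (17,4,has); (17,13,has); (17,14,has); (18,12,has); (18,13,has); (18,14,has)


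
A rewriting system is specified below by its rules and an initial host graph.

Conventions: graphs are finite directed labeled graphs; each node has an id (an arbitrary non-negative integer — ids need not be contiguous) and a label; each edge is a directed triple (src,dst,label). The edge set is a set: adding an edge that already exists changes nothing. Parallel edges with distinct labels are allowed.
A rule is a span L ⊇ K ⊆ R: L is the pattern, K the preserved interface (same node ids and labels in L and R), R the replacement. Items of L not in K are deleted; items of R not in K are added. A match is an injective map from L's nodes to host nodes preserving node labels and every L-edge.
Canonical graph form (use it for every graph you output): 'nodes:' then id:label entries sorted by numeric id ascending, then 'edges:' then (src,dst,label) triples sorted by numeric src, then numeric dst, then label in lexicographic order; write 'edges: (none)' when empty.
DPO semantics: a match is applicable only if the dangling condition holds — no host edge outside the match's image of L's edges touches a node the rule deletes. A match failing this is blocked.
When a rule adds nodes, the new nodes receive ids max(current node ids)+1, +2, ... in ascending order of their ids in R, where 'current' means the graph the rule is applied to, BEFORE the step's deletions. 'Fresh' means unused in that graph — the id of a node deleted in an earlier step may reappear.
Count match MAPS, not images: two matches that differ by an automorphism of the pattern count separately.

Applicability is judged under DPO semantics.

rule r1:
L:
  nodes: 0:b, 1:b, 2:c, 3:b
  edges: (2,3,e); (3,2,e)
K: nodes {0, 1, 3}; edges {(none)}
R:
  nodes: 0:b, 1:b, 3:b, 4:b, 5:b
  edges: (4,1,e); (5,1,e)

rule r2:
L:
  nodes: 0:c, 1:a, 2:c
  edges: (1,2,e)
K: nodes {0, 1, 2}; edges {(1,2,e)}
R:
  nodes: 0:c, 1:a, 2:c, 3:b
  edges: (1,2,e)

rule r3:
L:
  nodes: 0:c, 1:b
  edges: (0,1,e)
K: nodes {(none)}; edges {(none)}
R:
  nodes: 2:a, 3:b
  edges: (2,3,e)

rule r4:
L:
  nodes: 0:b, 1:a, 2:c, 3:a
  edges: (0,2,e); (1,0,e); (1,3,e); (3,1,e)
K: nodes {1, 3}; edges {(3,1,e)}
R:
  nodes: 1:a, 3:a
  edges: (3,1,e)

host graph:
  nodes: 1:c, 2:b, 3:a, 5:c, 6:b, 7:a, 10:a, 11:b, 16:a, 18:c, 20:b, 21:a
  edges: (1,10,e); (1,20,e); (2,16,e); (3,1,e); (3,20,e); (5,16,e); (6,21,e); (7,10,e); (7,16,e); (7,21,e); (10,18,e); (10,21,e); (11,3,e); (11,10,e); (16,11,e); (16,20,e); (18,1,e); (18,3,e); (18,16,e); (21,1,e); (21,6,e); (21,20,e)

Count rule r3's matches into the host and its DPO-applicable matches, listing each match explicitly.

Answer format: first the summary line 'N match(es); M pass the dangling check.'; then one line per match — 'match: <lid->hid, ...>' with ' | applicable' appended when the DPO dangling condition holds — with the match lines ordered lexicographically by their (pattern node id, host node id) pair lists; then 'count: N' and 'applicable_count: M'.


1 match(es); 0 pass the dangling check.
match: 0->1, 1->20
count: 1
applicable_count: 0


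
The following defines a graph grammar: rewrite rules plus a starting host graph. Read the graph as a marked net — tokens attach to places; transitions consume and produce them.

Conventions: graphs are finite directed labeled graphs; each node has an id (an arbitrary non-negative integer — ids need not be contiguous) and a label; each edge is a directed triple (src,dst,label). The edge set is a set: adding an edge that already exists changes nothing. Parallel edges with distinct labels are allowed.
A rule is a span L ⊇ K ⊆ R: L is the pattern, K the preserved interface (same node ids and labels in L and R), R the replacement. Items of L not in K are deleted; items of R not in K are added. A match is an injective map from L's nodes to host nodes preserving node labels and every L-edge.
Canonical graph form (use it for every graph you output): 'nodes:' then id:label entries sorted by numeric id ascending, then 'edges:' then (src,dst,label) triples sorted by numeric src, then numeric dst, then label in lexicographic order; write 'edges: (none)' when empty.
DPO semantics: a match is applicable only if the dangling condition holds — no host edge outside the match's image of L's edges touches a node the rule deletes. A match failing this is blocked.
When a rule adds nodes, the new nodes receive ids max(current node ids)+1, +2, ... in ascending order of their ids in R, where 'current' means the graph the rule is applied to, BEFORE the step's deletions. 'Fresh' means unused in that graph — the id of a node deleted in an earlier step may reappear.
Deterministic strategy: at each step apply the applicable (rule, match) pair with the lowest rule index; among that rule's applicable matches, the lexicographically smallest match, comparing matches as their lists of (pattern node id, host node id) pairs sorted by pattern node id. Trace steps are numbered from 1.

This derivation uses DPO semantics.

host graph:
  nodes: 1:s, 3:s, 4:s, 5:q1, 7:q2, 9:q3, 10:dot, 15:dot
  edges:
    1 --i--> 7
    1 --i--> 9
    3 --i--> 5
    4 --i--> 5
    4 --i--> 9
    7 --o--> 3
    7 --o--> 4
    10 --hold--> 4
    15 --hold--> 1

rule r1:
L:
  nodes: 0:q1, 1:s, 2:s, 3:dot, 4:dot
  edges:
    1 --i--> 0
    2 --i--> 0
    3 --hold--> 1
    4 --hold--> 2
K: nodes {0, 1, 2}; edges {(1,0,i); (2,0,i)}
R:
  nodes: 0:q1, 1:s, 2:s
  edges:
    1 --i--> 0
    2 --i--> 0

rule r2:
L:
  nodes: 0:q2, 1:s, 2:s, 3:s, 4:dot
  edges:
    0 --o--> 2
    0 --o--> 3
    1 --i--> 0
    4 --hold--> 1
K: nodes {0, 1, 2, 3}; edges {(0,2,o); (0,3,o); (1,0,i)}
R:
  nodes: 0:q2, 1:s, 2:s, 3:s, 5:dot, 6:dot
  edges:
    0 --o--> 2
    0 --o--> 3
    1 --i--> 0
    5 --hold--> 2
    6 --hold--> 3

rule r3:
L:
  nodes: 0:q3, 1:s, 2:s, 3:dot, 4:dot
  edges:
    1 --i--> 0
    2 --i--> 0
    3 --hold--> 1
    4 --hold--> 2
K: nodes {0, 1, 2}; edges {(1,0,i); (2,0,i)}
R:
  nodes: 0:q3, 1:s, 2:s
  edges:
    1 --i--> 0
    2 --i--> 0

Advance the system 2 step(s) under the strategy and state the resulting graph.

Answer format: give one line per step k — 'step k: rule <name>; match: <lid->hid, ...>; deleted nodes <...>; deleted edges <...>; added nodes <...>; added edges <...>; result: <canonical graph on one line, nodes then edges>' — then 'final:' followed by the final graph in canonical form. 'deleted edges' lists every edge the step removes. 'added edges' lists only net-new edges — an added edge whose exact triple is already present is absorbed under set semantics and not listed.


step 1: rule r2; match: 0->7, 1->1, 2->3, 3->4, 4->15; deleted nodes 15; deleted edges (15,1,hold); added nodes 16, 17; added edges (16,3,hold); (17,4,hold); result: nodes: 1:s, 3:s, 4:s, 5:q1, 7:q2, 9:q3, 10:dot, 16:dot, 17:dot edges: (1,7,i); (1,9,i); (3,5,i); (4,5,i); (4,9,i); (7,3,o); (7,4,o); (10,4,hold); (16,3,hold); (17,4,hold)
step 2: rule r1; match: 0->5, 1->3, 2->4, 3->16, 4->10; deleted nodes 10, 16; deleted edges (10,4,hold); (16,3,hold); added nodes (none); added edges (none); result: nodes: 1:s, 3:s, 4:s, 5:q1, 7:q2, 9:q3, 17:dot edges: (1,7,i); (1,9,i); (3,5,i); (4,5,i); (4,9,i); (7,3,o); (7,4,o); (17,4,hold)
final:
nodes: 1:s, 3:s, 4:s, 5:q1, 7:q2, 9:q3, 17:dot
edges: (1,7,i); (1,9,i); (3,5,i); (4,5,i); (4,9,i); (7,3,o); (7,4,o); (17,4,hold)
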